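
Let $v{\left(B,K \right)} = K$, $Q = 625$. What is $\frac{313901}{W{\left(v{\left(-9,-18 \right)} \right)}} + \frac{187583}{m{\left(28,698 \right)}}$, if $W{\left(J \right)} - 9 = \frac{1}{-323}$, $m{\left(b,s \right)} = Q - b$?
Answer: $\frac{61074959929}{1734882} \approx 35204.0$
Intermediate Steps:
$m{\left(b,s \right)} = 625 - b$
$W{\left(J \right)} = \frac{2906}{323}$ ($W{\left(J \right)} = 9 + \frac{1}{-323} = 9 - \frac{1}{323} = \frac{2906}{323}$)
$\frac{313901}{W{\left(v{\left(-9,-18 \right)} \right)}} + \frac{187583}{m{\left(28,698 \right)}} = \frac{313901}{\frac{2906}{323}} + \frac{187583}{625 - 28} = 313901 \cdot \frac{323}{2906} + \frac{187583}{625 - 28} = \frac{101390023}{2906} + \frac{187583}{597} = \frac{61074959929}{1734882}$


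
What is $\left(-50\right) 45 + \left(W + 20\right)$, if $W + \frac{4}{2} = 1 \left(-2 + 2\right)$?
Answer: $-2232$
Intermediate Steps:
$W = -2$ ($W = -2 + 1 \left(-2 + 2\right) = -2 + 1 \cdot 0 = -2 + 0 = -2$)
$\left(-50\right) 45 + \left(W + 20\right) = \left(-50\right) 45 + \left(-2 + 20\right) = -2250 + 18 = -2232$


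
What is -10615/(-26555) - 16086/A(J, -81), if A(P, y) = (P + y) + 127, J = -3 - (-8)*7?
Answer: -28407523/175263 ≈ -162.09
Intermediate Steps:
J = 53 (J = -3 - 1*(-56) = -3 + 56 = 53)
A(P, y) = 127 + P + y
-10615/(-26555) - 16086/A(J, -81) = -10615/(-26555) - 16086/(127 + 53 - 81) = -10615*(-1/26555) - 16086/99 = 2123/5311 - 16086*1/99 = 2123/5311 - 5362/33 = -28407523/175263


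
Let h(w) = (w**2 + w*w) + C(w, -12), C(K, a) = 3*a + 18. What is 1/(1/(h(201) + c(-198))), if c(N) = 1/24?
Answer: 1938817/24 ≈ 80784.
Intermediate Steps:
C(K, a) = 18 + 3*a
h(w) = -18 + 2*w**2 (h(w) = (w**2 + w*w) + (18 + 3*(-12)) = (w**2 + w**2) + (18 - 36) = 2*w**2 - 18 = -18 + 2*w**2)
c(N) = 1/24
1/(1/(h(201) + c(-198))) = 1/(1/((-18 + 2*201**2) + 1/24)) = 1/(1/((-18 + 2*40401) + 1/24)) = 1/(1/((-18 + 80802) + 1/24)) = 1/(1/(80784 + 1/24)) = 1/(1/(1938817/24)) = 1/(24/1938817) = 1938817/24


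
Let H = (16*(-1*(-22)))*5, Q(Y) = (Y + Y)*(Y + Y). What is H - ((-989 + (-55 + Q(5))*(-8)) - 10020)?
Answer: 13129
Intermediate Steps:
Q(Y) = 4*Y² (Q(Y) = (2*Y)*(2*Y) = 4*Y²)
H = 1760 (H = (16*22)*5 = 352*5 = 1760)
H - ((-989 + (-55 + Q(5))*(-8)) - 10020) = 1760 - ((-989 + (-55 + 4*5²)*(-8)) - 10020) = 1760 - ((-989 + (-55 + 4*25)*(-8)) - 10020) = 1760 - ((-989 + (-55 + 100)*(-8)) - 10020) = 1760 - ((-989 + 45*(-8)) - 10020) = 1760 - ((-989 - 360) - 10020) = 1760 - (-1349 - 10020) = 1760 - 1*(-11369) = 1760 + 11369 = 13129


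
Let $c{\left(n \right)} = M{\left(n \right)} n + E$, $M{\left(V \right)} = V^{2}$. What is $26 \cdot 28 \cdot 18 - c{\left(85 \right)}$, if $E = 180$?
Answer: $-601201$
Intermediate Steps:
$c{\left(n \right)} = 180 + n^{3}$ ($c{\left(n \right)} = n^{2} n + 180 = n^{3} + 180 = 180 + n^{3}$)
$26 \cdot 28 \cdot 18 - c{\left(85 \right)} = 26 \cdot 28 \cdot 18 - \left(180 + 85^{3}\right) = 728 \cdot 18 - \left(180 + 614125\right) = 13104 - 614305 = -601201$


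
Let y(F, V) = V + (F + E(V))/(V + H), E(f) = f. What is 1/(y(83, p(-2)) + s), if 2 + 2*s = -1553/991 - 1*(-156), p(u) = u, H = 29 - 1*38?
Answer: 21802/1457525 ≈ 0.014958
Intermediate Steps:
H = -9 (H = 29 - 38 = -9)
y(F, V) = V + (F + V)/(-9 + V) (y(F, V) = V + (F + V)/(V - 9) = V + (F + V)/(-9 + V))
s = 151061/1982 (s = -1 + (-1553/991 - 1*(-156))/2 = -1 + (-1553*1/991 + 156)/2 = -1 + (-1553/991 + 156)/2 = -1 + (½)*(153043/991) = -1 + 153043/1982 = 151061/1982 ≈ 76.216)
1/(y(83, p(-2)) + s) = 1/((83 + (-2)² - 8*(-2))/(-9 - 2) + 151061/1982) = 1/((83 + 4 + 16)/(-11) + 151061/1982) = 1/(-1/11*103 + 151061/1982) = 1/(-103/11 + 151061/1982) = 1/(1457525/21802) = 21802/1457525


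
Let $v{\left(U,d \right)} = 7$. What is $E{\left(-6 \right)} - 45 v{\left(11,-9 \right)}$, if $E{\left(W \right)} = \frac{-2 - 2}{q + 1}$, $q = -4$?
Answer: $- \frac{941}{3} \approx -313.67$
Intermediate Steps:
$E{\left(W \right)} = \frac{4}{3}$ ($E{\left(W \right)} = \frac{-2 - 2}{-4 + 1} = - \frac{4}{-3} = \left(-4\right) \left(- \frac{1}{3}\right) = \frac{4}{3}$)
$E{\left(-6 \right)} - 45 v{\left(11,-9 \right)} = \frac{4}{3} - 315 = - \frac{941}{3}$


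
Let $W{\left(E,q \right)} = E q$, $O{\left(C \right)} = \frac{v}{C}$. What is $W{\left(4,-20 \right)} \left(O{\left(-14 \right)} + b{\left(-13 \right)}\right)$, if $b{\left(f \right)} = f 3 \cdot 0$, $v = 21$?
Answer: $120$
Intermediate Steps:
$b{\left(f \right)} = 0$ ($b{\left(f \right)} = 3 f 0 = 0$)
$O{\left(C \right)} = \frac{21}{C}$
$W{\left(4,-20 \right)} \left(O{\left(-14 \right)} + b{\left(-13 \right)}\right) = 4 \left(-20\right) \left(\frac{21}{-14} + 0\right) = - 80 \left(21 \left(- \frac{1}{14}\right) + 0\right) = - 80 \left(- \frac{3}{2} + 0\right) = \left(-80\right) \left(- \frac{3}{2}\right) = 120$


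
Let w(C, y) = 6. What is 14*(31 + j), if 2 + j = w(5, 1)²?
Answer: 910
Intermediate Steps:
j = 34 (j = -2 + 6² = -2 + 36 = 34)
14*(31 + j) = 14*(31 + 34) = 14*65 = 910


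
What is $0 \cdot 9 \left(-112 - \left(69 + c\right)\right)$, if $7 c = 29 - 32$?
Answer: $0$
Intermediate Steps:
$c = - \frac{3}{7}$ ($c = \frac{29 - 32}{7} = \frac{1}{7} \left(-3\right) = - \frac{3}{7} \approx -0.42857$)
$0 \cdot 9 \left(-112 - \left(69 + c\right)\right) = 0 \cdot 9 \left(-112 - \frac{480}{7}\right) = 0 \left(-112 + \left(-69 + \frac{3}{7}\right)\right) = 0 \left(-112 - \frac{480}{7}\right) = 0 \left(- \frac{1264}{7}\right) = 0$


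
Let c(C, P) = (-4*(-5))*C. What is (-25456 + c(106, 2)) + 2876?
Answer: -20460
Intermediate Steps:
c(C, P) = 20*C
(-25456 + c(106, 2)) + 2876 = (-25456 + 20*106) + 2876 = (-25456 + 2120) + 2876 = -23336 + 2876 = -20460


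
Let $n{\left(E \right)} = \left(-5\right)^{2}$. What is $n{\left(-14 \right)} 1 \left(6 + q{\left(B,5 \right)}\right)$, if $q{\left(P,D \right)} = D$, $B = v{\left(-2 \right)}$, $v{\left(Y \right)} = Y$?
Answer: $275$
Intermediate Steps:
$B = -2$
$n{\left(E \right)} = 25$
$n{\left(-14 \right)} 1 \left(6 + q{\left(B,5 \right)}\right) = 25 \cdot 1 \left(6 + 5\right) = 25 \cdot 1 \cdot 11 = 25 \cdot 11 = 275$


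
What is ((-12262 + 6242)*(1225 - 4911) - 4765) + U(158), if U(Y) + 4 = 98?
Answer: 22185049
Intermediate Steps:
U(Y) = 94 (U(Y) = -4 + 98 = 94)
((-12262 + 6242)*(1225 - 4911) - 4765) + U(158) = ((-12262 + 6242)*(1225 - 4911) - 4765) + 94 = (-6020*(-3686) - 4765) + 94 = (22189720 - 4765) + 94 = 22184955 + 94 = 22185049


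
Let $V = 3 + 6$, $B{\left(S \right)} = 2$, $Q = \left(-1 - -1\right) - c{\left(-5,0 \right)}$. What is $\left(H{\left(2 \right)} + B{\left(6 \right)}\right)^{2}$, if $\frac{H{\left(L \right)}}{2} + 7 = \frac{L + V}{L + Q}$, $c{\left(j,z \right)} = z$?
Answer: $1$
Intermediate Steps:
$Q = 0$ ($Q = \left(-1 - -1\right) - 0 = \left(-1 + 1\right) + 0 = 0 + 0 = 0$)
$V = 9$
$H{\left(L \right)} = -14 + \frac{2 \left(9 + L\right)}{L}$ ($H{\left(L \right)} = -14 + 2 \frac{L + 9}{L + 0} = -14 + 2 \frac{9 + L}{L} = -14 + \frac{2 \left(9 + L\right)}{L}$)
$\left(H{\left(2 \right)} + B{\left(6 \right)}\right)^{2} = \left(\left(-12 + \frac{18}{2}\right) + 2\right)^{2} = \left(\left(-12 + 18 \cdot \frac{1}{2}\right) + 2\right)^{2} = \left(\left(-12 + 9\right) + 2\right)^{2} = \left(-3 + 2\right)^{2} = \left(-1\right)^{2} = 1$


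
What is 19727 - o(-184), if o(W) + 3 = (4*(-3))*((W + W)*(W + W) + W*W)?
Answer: 2051090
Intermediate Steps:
o(W) = -3 - 60*W² (o(W) = -3 + (4*(-3))*((W + W)*(W + W) + W*W) = -3 - 12*((2*W)*(2*W) + W²) = -3 - 12*(4*W² + W²) = -3 - 60*W²)
19727 - o(-184) = 19727 - (-3 - 60*(-184)²) = 19727 - (-3 - 60*33856) = 19727 - (-3 - 2031360) = 19727 - 1*(-2031363) = 19727 + 2031363 = 2051090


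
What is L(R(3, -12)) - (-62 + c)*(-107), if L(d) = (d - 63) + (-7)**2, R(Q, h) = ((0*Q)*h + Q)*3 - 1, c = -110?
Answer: -18410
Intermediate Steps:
R(Q, h) = -1 + 3*Q (R(Q, h) = (0*h + Q)*3 - 1 = (0 + Q)*3 - 1 = Q*3 - 1 = 3*Q - 1 = -1 + 3*Q)
L(d) = -14 + d (L(d) = (-63 + d) + 49 = -14 + d)
L(R(3, -12)) - (-62 + c)*(-107) = (-14 + (-1 + 3*3)) - (-62 - 110)*(-107) = (-14 + (-1 + 9)) - (-172)*(-107) = (-14 + 8) - 1*18404 = -6 - 18404 = -18410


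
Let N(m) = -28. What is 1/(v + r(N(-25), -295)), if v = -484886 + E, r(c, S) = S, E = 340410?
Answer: -1/144771 ≈ -6.9075e-6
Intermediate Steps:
v = -144476 (v = -484886 + 340410 = -144476)
1/(v + r(N(-25), -295)) = 1/(-144476 - 295) = 1/(-144771) = -1/144771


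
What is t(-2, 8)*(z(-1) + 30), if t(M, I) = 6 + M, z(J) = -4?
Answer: 104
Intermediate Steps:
t(-2, 8)*(z(-1) + 30) = (6 - 2)*(-4 + 30) = 4*26 = 104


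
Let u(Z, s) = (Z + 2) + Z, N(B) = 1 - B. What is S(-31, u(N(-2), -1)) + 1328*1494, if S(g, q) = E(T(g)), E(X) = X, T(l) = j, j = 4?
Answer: 1984036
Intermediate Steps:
T(l) = 4
u(Z, s) = 2 + 2*Z (u(Z, s) = (2 + Z) + Z = 2 + 2*Z)
S(g, q) = 4
S(-31, u(N(-2), -1)) + 1328*1494 = 4 + 1328*1494 = 4 + 1984032 = 1984036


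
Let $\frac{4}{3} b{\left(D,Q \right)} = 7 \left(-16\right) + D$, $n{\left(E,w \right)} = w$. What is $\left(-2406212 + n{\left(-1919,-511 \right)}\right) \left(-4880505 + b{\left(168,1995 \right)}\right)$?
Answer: $11745922552749$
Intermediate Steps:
$b{\left(D,Q \right)} = -84 + \frac{3 D}{4}$ ($b{\left(D,Q \right)} = \frac{3 \left(7 \left(-16\right) + D\right)}{4} = \frac{3 \left(-112 + D\right)}{4} = -84 + \frac{3 D}{4}$)
$\left(-2406212 + n{\left(-1919,-511 \right)}\right) \left(-4880505 + b{\left(168,1995 \right)}\right) = \left(-2406212 - 511\right) \left(-4880505 + \left(-84 + \frac{3}{4} \cdot 168\right)\right) = - 2406723 \left(-4880505 + \left(-84 + 126\right)\right) = - 2406723 \left(-4880505 + 42\right) = \left(-2406723\right) \left(-4880463\right) = 11745922552749$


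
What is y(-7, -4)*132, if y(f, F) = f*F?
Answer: 3696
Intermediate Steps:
y(f, F) = F*f
y(-7, -4)*132 = -4*(-7)*132 = 28*132 = 3696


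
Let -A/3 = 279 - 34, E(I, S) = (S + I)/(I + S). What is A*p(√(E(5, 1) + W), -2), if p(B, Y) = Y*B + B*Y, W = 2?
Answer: 2940*√3 ≈ 5092.2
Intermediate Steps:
E(I, S) = 1 (E(I, S) = (I + S)/(I + S) = 1)
p(B, Y) = 2*B*Y (p(B, Y) = B*Y + B*Y = 2*B*Y)
A = -735 (A = -3*(279 - 34) = -3*245 = -735)
A*p(√(E(5, 1) + W), -2) = -1470*√(1 + 2)*(-2) = -1470*√3*(-2) = -(-2940)*√3 = 2940*√3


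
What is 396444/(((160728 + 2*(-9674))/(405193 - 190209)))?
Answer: 21307279224/35345 ≈ 6.0284e+5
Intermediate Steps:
396444/(((160728 + 2*(-9674))/(405193 - 190209))) = 396444/(((160728 - 19348)/214984)) = 396444/((141380*(1/214984))) = 396444/(35345/53746) = 396444*(53746/35345) = 21307279224/35345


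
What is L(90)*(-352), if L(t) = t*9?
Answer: -285120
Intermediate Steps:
L(t) = 9*t
L(90)*(-352) = (9*90)*(-352) = 810*(-352) = -285120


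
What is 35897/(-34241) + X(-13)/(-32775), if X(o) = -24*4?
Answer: -391079013/374082925 ≈ -1.0454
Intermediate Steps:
X(o) = -96
35897/(-34241) + X(-13)/(-32775) = 35897/(-34241) - 96/(-32775) = 35897*(-1/34241) - 96*(-1/32775) = -35897/34241 + 32/10925 = -391079013/374082925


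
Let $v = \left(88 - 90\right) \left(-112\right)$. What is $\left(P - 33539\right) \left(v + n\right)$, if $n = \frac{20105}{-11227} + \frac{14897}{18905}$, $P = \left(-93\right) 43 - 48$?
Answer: $- \frac{1778959100167924}{212246435} \approx -8.3816 \cdot 10^{6}$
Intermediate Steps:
$v = 224$ ($v = \left(-2\right) \left(-112\right) = 224$)
$P = -4047$ ($P = -3999 - 48 = -4047$)
$n = - \frac{212836406}{212246435}$ ($n = 20105 \left(- \frac{1}{11227}\right) + 14897 \cdot \frac{1}{18905} = - \frac{20105}{11227} + \frac{14897}{18905} = - \frac{212836406}{212246435} \approx -1.0028$)
$\left(P - 33539\right) \left(v + n\right) = \left(-4047 - 33539\right) \left(224 - \frac{212836406}{212246435}\right) = \left(-37586\right) \frac{47330365034}{212246435} = - \frac{1778959100167924}{212246435}$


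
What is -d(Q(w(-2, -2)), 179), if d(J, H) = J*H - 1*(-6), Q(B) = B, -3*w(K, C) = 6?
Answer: 352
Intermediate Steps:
w(K, C) = -2 (w(K, C) = -1/3*6 = -2)
d(J, H) = 6 + H*J (d(J, H) = H*J + 6 = 6 + H*J)
-d(Q(w(-2, -2)), 179) = -(6 + 179*(-2)) = -(6 - 358) = -1*(-352) = 352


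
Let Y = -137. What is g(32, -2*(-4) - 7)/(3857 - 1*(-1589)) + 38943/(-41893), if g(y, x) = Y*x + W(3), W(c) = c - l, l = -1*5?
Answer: -217487775/228149278 ≈ -0.95327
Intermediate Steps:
l = -5
W(c) = 5 + c (W(c) = c - 1*(-5) = c + 5 = 5 + c)
g(y, x) = 8 - 137*x (g(y, x) = -137*x + (5 + 3) = -137*x + 8 = 8 - 137*x)
g(32, -2*(-4) - 7)/(3857 - 1*(-1589)) + 38943/(-41893) = (8 - 137*(-2*(-4) - 7))/(3857 - 1*(-1589)) + 38943/(-41893) = (8 - 137*(8 - 7))/(3857 + 1589) + 38943*(-1/41893) = (8 - 137*1)/5446 - 38943/41893 = (8 - 137)*(1/5446) - 38943/41893 = -129*1/5446 - 38943/41893 = -129/5446 - 38943/41893 = -217487775/228149278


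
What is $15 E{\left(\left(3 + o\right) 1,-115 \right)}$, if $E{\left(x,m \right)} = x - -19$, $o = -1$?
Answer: $315$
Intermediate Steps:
$E{\left(x,m \right)} = 19 + x$ ($E{\left(x,m \right)} = x + 19 = 19 + x$)
$15 E{\left(\left(3 + o\right) 1,-115 \right)} = 15 \left(19 + \left(3 - 1\right) 1\right) = 15 \left(19 + 2 \cdot 1\right) = 15 \left(19 + 2\right) = 15 \cdot 21 = 315$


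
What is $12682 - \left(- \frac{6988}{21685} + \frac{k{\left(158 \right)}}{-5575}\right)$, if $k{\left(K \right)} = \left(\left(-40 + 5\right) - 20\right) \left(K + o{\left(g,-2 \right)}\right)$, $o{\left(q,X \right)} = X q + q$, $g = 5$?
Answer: $\frac{61321304063}{4835755} \approx 12681.0$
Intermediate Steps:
$o{\left(q,X \right)} = q + X q$
$k{\left(K \right)} = 275 - 55 K$ ($k{\left(K \right)} = \left(\left(-40 + 5\right) - 20\right) \left(K + 5 \left(1 - 2\right)\right) = \left(-35 - 20\right) \left(K + 5 \left(-1\right)\right) = - 55 \left(K - 5\right) = - 55 \left(-5 + K\right) = 275 - 55 K$)
$12682 - \left(- \frac{6988}{21685} + \frac{k{\left(158 \right)}}{-5575}\right) = 12682 - \left(- \frac{6988}{21685} + \frac{275 - 8690}{-5575}\right) = 12682 - \left(\left(-6988\right) \frac{1}{21685} + \left(275 - 8690\right) \left(- \frac{1}{5575}\right)\right) = 12682 - \left(- \frac{6988}{21685} - - \frac{1683}{1115}\right) = 12682 - \left(- \frac{6988}{21685} + \frac{1683}{1115}\right) = 12682 - \frac{5740847}{4835755} = \frac{61321304063}{4835755}$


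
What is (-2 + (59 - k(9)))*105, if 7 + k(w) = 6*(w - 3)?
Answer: 2940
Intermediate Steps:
k(w) = -25 + 6*w (k(w) = -7 + 6*(w - 3) = -7 + 6*(-3 + w) = -7 + (-18 + 6*w) = -25 + 6*w)
(-2 + (59 - k(9)))*105 = (-2 + (59 - (-25 + 6*9)))*105 = (-2 + (59 - (-25 + 54)))*105 = (-2 + (59 - 1*29))*105 = (-2 + (59 - 29))*105 = (-2 + 30)*105 = 28*105 = 2940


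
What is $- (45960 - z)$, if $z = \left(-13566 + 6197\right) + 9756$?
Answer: $-43573$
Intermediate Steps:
$z = 2387$ ($z = -7369 + 9756 = 2387$)
$- (45960 - z) = - (45960 - 2387) = \left(-1\right) 43573 = -43573$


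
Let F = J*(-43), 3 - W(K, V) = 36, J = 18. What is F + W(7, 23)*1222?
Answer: -41100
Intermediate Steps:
W(K, V) = -33 (W(K, V) = 3 - 1*36 = 3 - 36 = -33)
F = -774 (F = 18*(-43) = -774)
F + W(7, 23)*1222 = -774 - 33*1222 = -774 - 40326 = -41100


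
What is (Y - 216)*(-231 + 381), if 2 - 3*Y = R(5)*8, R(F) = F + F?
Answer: -36300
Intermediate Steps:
R(F) = 2*F
Y = -26 (Y = ⅔ - 2*5*8/3 = ⅔ - 10*8/3 = ⅔ - ⅓*80 = ⅔ - 80/3 = -26)
(Y - 216)*(-231 + 381) = (-26 - 216)*(-231 + 381) = -242*150 = -36300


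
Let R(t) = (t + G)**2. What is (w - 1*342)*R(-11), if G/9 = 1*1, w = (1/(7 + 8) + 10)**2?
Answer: -216596/225 ≈ -962.65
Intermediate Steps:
w = 22801/225 (w = (1/15 + 10)**2 = (151/15)**2 = 22801/225 ≈ 101.34)
G = 9 (G = 9*(1*1) = 9*1 = 9)
R(t) = (9 + t)**2 (R(t) = (t + 9)**2 = (9 + t)**2)
(w - 1*342)*R(-11) = (22801/225 - 1*342)*(9 - 11)**2 = (22801/225 - 342)*(-2)**2 = -54149/225*4 = -216596/225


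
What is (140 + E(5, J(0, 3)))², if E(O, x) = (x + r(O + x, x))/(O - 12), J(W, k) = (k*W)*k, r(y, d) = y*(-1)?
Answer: 970225/49 ≈ 19801.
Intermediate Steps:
r(y, d) = -y
J(W, k) = W*k² (J(W, k) = (W*k)*k = W*k²)
E(O, x) = -O/(-12 + O) (E(O, x) = (x - (O + x))/(O - 12) = (x + (-O - x))/(-12 + O) = (-O)/(-12 + O) = -O/(-12 + O))
(140 + E(5, J(0, 3)))² = (140 - 1*5/(-12 + 5))² = (140 - 1*5/(-7))² = (140 - 1*5*(-⅐))² = (140 + 5/7)² = (985/7)² = 970225/49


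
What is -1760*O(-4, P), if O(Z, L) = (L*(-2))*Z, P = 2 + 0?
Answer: -28160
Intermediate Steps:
P = 2
O(Z, L) = -2*L*Z (O(Z, L) = (-2*L)*Z = -2*L*Z)
-1760*O(-4, P) = -(-3520)*2*(-4) = -1760*16 = -28160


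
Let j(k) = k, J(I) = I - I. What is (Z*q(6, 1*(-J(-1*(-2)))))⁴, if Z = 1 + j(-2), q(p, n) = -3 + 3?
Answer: 0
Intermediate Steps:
J(I) = 0
q(p, n) = 0
Z = -1 (Z = 1 - 2 = -1)
(Z*q(6, 1*(-J(-1*(-2)))))⁴ = (-1*0)⁴ = 0⁴ = 0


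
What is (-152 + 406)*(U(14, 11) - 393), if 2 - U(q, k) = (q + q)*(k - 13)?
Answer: -85090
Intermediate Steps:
U(q, k) = 2 - 2*q*(-13 + k) (U(q, k) = 2 - (q + q)*(k - 13) = 2 - 2*q*(-13 + k))
(-152 + 406)*(U(14, 11) - 393) = (-152 + 406)*((2 + 26*14 - 2*11*14) - 393) = 254*((2 + 364 - 308) - 393) = 254*(58 - 393) = 254*(-335) = -85090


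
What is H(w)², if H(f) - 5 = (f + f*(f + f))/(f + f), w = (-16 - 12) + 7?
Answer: 961/4 ≈ 240.25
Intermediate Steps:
w = -21 (w = -28 + 7 = -21)
H(f) = 5 + (f + 2*f²)/(2*f) (H(f) = 5 + (f + f*(f + f))/(f + f) = 5 + (f + f*(2*f))/((2*f)) = 5 + (f + 2*f²)*(1/(2*f)) = 5 + (f + 2*f²)/(2*f))
H(w)² = (11/2 - 21)² = (-31/2)² = 961/4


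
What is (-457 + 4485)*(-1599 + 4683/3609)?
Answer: -7741961008/1203 ≈ -6.4355e+6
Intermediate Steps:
(-457 + 4485)*(-1599 + 4683/3609) = 4028*(-1599 + 4683*(1/3609)) = 4028*(-1599 + 1561/1203) = 4028*(-1922036/1203) = -7741961008/1203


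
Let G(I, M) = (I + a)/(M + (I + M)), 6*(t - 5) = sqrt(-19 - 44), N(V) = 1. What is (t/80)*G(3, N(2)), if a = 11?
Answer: 7/40 + 7*I*sqrt(7)/400 ≈ 0.175 + 0.046301*I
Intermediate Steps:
t = 5 + I*sqrt(7)/2 (t = 5 + sqrt(-19 - 44)/6 = 5 + sqrt(-63)/6 = 5 + (3*I*sqrt(7))/6 = 5 + I*sqrt(7)/2 ≈ 5.0 + 1.3229*I)
G(I, M) = (11 + I)/(I + 2*M) (G(I, M) = (I + 11)/(M + (I + M)) = (11 + I)/(I + 2*M))
(t/80)*G(3, N(2)) = ((5 + I*sqrt(7)/2)/80)*((11 + 3)/(3 + 2*1)) = ((5 + I*sqrt(7)/2)*(1/80))*(14/(3 + 2)) = (1/16 + I*sqrt(7)/160)*(14/5) = 7/40 + 7*I*sqrt(7)/400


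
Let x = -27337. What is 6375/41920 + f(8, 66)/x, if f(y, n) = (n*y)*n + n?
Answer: -257864301/229193408 ≈ -1.1251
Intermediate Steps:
f(y, n) = n + y*n² (f(y, n) = y*n² + n = n + y*n²)
6375/41920 + f(8, 66)/x = 6375/41920 + (66*(1 + 66*8))/(-27337) = 6375*(1/41920) + (66*(1 + 528))*(-1/27337) = 1275/8384 + (66*529)*(-1/27337) = 1275/8384 + 34914*(-1/27337) = 1275/8384 - 34914/27337 = -257864301/229193408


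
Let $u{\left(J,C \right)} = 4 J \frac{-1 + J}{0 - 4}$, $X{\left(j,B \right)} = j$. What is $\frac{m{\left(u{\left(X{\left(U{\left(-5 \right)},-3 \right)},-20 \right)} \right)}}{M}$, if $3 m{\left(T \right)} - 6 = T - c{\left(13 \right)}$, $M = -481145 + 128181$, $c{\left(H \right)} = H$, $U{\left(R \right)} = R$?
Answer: $\frac{37}{1058892} \approx 3.4942 \cdot 10^{-5}$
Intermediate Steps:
$u{\left(J,C \right)} = 4 J \left(\frac{1}{4} - \frac{J}{4}\right)$ ($u{\left(J,C \right)} = 4 J \frac{-1 + J}{-4} = 4 J \left(-1 + J\right) \left(- \frac{1}{4}\right) = 4 J \left(\frac{1}{4} - \frac{J}{4}\right)$)
$M = -352964$
$m{\left(T \right)} = - \frac{7}{3} + \frac{T}{3}$ ($m{\left(T \right)} = 2 + \frac{T - 13}{3} = 2 + \frac{-13 + T}{3} = 2 + \left(- \frac{13}{3} + \frac{T}{3}\right) = - \frac{7}{3} + \frac{T}{3}$)
$\frac{m{\left(u{\left(X{\left(U{\left(-5 \right)},-3 \right)},-20 \right)} \right)}}{M} = \frac{- \frac{7}{3} + \frac{\left(-5\right) \left(1 - -5\right)}{3}}{-352964} = \left(- \frac{7}{3} + \frac{\left(-5\right) \left(1 + 5\right)}{3}\right) \left(- \frac{1}{352964}\right) = \left(- \frac{7}{3} + \frac{\left(-5\right) 6}{3}\right) \left(- \frac{1}{352964}\right) = \left(- \frac{7}{3} + \frac{1}{3} \left(-30\right)\right) \left(- \frac{1}{352964}\right) = \left(- \frac{7}{3} - 10\right) \left(- \frac{1}{352964}\right) = \left(- \frac{37}{3}\right) \left(- \frac{1}{352964}\right) = \frac{37}{1058892}$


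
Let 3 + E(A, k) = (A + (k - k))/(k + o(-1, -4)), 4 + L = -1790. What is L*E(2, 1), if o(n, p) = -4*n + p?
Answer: 1794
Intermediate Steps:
L = -1794 (L = -4 - 1790 = -1794)
o(n, p) = p - 4*n
E(A, k) = -3 + A/k (E(A, k) = -3 + (A + (k - k))/(k + (-4 - 4*(-1))) = -3 + (A + 0)/(k + (-4 + 4)) = -3 + A/(k + 0) = -3 + A/k)
L*E(2, 1) = -1794*(-3 + 2/1) = -1794*(-3 + 2*1) = -1794*(-3 + 2) = -1794*(-1) = 1794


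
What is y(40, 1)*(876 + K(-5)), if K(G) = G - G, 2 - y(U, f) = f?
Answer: 876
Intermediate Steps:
y(U, f) = 2 - f
K(G) = 0
y(40, 1)*(876 + K(-5)) = (2 - 1*1)*(876 + 0) = (2 - 1)*876 = 1*876 = 876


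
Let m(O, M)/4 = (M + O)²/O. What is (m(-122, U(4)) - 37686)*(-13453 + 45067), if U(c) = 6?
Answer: -73526513412/61 ≈ -1.2054e+9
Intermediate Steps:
m(O, M) = 4*(M + O)²/O (m(O, M) = 4*((M + O)²/O) = 4*(M + O)²/O)
(m(-122, U(4)) - 37686)*(-13453 + 45067) = (4*(6 - 122)²/(-122) - 37686)*(-13453 + 45067) = (4*(-1/122)*(-116)² - 37686)*31614 = (4*(-1/122)*13456 - 37686)*31614 = (-26912/61 - 37686)*31614 = -2325758/61*31614 = -73526513412/61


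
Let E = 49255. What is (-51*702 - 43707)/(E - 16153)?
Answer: -26503/11034 ≈ -2.4019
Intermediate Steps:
(-51*702 - 43707)/(E - 16153) = (-51*702 - 43707)/(49255 - 16153) = (-35802 - 43707)/33102 = -79509*1/33102 = -26503/11034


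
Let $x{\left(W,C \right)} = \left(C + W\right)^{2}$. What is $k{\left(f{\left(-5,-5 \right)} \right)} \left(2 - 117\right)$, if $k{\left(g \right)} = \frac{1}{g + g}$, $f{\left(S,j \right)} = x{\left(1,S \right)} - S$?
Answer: $- \frac{115}{42} \approx -2.7381$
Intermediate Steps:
$f{\left(S,j \right)} = \left(1 + S\right)^{2} - S$ ($f{\left(S,j \right)} = \left(S + 1\right)^{2} - S = \left(1 + S\right)^{2} - S$)
$k{\left(g \right)} = \frac{1}{2 g}$
$k{\left(f{\left(-5,-5 \right)} \right)} \left(2 - 117\right) = \frac{1}{2 \left(\left(1 - 5\right)^{2} - -5\right)} \left(2 - 117\right) = \frac{1}{2 \left(\left(-4\right)^{2} + 5\right)} \left(-115\right) = \frac{1}{2 \left(16 + 5\right)} \left(-115\right) = \frac{1}{2 \cdot 21} \left(-115\right) = \frac{1}{2} \cdot \frac{1}{21} \left(-115\right) = \frac{1}{42} \left(-115\right) = - \frac{115}{42}$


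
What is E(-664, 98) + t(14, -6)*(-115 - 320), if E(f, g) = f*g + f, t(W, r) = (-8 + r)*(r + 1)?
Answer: -96186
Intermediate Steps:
t(W, r) = (1 + r)*(-8 + r) (t(W, r) = (-8 + r)*(1 + r) = (1 + r)*(-8 + r))
E(f, g) = f + f*g
E(-664, 98) + t(14, -6)*(-115 - 320) = -664*(1 + 98) + (-8 + (-6)² - 7*(-6))*(-115 - 320) = -664*99 + (-8 + 36 + 42)*(-435) = -65736 + 70*(-435) = -65736 - 30450 = -96186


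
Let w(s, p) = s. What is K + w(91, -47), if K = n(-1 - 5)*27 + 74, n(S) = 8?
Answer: 381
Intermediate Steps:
K = 290 (K = 8*27 + 74 = 216 + 74 = 290)
K + w(91, -47) = 290 + 91 = 381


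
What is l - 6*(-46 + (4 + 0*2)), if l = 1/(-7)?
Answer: 1763/7 ≈ 251.86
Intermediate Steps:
l = -⅐ ≈ -0.14286
l - 6*(-46 + (4 + 0*2)) = -⅐ - 6*(-46 + (4 + 0*2)) = -⅐ - 6*(-46 + (4 + 0)) = -⅐ - 6*(-46 + 4) = -⅐ - 6*(-42) = -⅐ + 252 = 1763/7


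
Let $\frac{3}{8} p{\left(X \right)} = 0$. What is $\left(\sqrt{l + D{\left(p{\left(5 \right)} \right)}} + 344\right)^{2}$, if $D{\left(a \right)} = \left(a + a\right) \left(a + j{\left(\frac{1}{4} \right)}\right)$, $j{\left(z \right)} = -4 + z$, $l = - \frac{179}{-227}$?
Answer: $\frac{\left(78088 + \sqrt{40633}\right)^{2}}{51529} \approx 1.1895 \cdot 10^{5}$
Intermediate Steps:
$l = \frac{179}{227}$ ($l = \left(-179\right) \left(- \frac{1}{227}\right) = \frac{179}{227} \approx 0.78855$)
$p{\left(X \right)} = 0$ ($p{\left(X \right)} = \frac{8}{3} \cdot 0 = 0$)
$D{\left(a \right)} = 2 a \left(- \frac{15}{4} + a\right)$ ($D{\left(a \right)} = \left(a + a\right) \left(a - \left(4 - \frac{1}{4}\right)\right) = 2 a \left(a + \left(-4 + \frac{1}{4}\right)\right) = 2 a \left(a - \frac{15}{4}\right) = 2 a \left(- \frac{15}{4} + a\right)$)
$\left(\sqrt{l + D{\left(p{\left(5 \right)} \right)}} + 344\right)^{2} = \left(\sqrt{\frac{179}{227} + \frac{1}{2} \cdot 0 \left(-15 + 4 \cdot 0\right)} + 344\right)^{2} = \left(\sqrt{\frac{179}{227} + \frac{1}{2} \cdot 0 \left(-15 + 0\right)} + 344\right)^{2} = \left(\sqrt{\frac{179}{227} + \frac{1}{2} \cdot 0 \left(-15\right)} + 344\right)^{2} = \left(\sqrt{\frac{179}{227} + 0} + 344\right)^{2} = \left(\sqrt{\frac{179}{227}} + 344\right)^{2} = \left(\frac{\sqrt{40633}}{227} + 344\right)^{2} = \left(344 + \frac{\sqrt{40633}}{227}\right)^{2}$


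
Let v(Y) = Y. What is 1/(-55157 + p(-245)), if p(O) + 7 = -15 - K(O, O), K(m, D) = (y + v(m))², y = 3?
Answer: -1/113743 ≈ -8.7917e-6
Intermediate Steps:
K(m, D) = (3 + m)²
p(O) = -22 - (3 + O)² (p(O) = -7 + (-15 - (3 + O)²) = -22 - (3 + O)²)
1/(-55157 + p(-245)) = 1/(-55157 + (-22 - (3 - 245)²)) = 1/(-55157 + (-22 - 1*(-242)²)) = 1/(-55157 + (-22 - 1*58564)) = 1/(-55157 + (-22 - 58564)) = 1/(-55157 - 58586) = 1/(-113743) = -1/113743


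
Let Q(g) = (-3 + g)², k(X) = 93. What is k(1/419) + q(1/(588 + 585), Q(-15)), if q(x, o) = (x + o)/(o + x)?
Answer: 94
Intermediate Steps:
q(x, o) = 1 (q(x, o) = (o + x)/(o + x) = 1)
k(1/419) + q(1/(588 + 585), Q(-15)) = 93 + 1 = 94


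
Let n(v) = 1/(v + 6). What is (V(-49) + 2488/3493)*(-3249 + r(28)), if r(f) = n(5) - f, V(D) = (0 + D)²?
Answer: -302396418326/38423 ≈ -7.8702e+6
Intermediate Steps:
n(v) = 1/(6 + v)
V(D) = D²
r(f) = 1/11 - f (r(f) = 1/(6 + 5) - f = 1/11 - f)
(V(-49) + 2488/3493)*(-3249 + r(28)) = ((-49)² + 2488/3493)*(-3249 + (1/11 - 1*28)) = (2401 + 2488*(1/3493))*(-3249 + (1/11 - 28)) = (2401 + 2488/3493)*(-3249 - 307/11) = (8389181/3493)*(-36046/11) = -302396418326/38423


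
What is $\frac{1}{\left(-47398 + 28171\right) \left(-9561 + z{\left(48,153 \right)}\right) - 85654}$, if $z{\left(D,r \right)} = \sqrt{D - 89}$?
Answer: $\frac{i}{19227 \sqrt{41} + 183743693 i} \approx 5.4424 \cdot 10^{-9} + 3.6465 \cdot 10^{-12} i$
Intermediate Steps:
$z{\left(D,r \right)} = \sqrt{-89 + D}$
$\frac{1}{\left(-47398 + 28171\right) \left(-9561 + z{\left(48,153 \right)}\right) - 85654} = \frac{1}{\left(-47398 + 28171\right) \left(-9561 + \sqrt{-89 + 48}\right) - 85654} = \frac{1}{- 19227 \left(-9561 + \sqrt{-41}\right) - 85654} = \frac{1}{- 19227 \left(-9561 + i \sqrt{41}\right) - 85654} = \frac{1}{\left(183829347 - 19227 i \sqrt{41}\right) - 85654} = \frac{1}{183743693 - 19227 i \sqrt{41}}$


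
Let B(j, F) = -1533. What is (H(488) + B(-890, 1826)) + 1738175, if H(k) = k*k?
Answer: 1974786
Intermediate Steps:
H(k) = k²
(H(488) + B(-890, 1826)) + 1738175 = (488² - 1533) + 1738175 = (238144 - 1533) + 1738175 = 236611 + 1738175 = 1974786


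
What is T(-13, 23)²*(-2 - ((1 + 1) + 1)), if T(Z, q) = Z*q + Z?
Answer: -486720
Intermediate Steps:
T(Z, q) = Z + Z*q
T(-13, 23)²*(-2 - ((1 + 1) + 1)) = (-13*(1 + 23))²*(-2 - ((1 + 1) + 1)) = (-13*24)²*(-2 - (2 + 1)) = (-312)²*(-2 - 1*3) = 97344*(-2 - 3) = 97344*(-5) = -486720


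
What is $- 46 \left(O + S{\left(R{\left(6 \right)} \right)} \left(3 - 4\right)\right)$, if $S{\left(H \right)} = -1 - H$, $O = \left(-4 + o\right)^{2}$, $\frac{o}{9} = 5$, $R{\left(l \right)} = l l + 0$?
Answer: $-79028$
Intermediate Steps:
$R{\left(l \right)} = l^{2}$ ($R{\left(l \right)} = l^{2} + 0 = l^{2}$)
$o = 45$ ($o = 9 \cdot 5 = 45$)
$O = 1681$ ($O = \left(-4 + 45\right)^{2} = 41^{2} = 1681$)
$- 46 \left(O + S{\left(R{\left(6 \right)} \right)} \left(3 - 4\right)\right) = - 46 \left(1681 + \left(-1 - 6^{2}\right) \left(3 - 4\right)\right) = - 46 \left(1681 + \left(-1 - 36\right) \left(3 - 4\right)\right) = - 46 \left(1681 + \left(-1 - 36\right) \left(-1\right)\right) = - 46 \left(1681 - -37\right) = - 46 \left(1681 + 37\right) = \left(-46\right) 1718 = -79028$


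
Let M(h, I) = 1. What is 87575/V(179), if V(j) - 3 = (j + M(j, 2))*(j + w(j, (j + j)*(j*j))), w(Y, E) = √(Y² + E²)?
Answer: -940643075/1421025700820522757 + 1567592500*√164260109/473675233606840919 ≈ 4.2414e-5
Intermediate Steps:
w(Y, E) = √(E² + Y²)
V(j) = 3 + (1 + j)*(j + √(j² + 4*j⁶)) (V(j) = 3 + (j + 1)*(j + √(((j + j)*(j*j))² + j²)) = 3 + (1 + j)*(j + √(((2*j)*j²)² + j²)) = 3 + (1 + j)*(j + √((2*j³)² + j²)) = 3 + (1 + j)*(j + √(4*j⁶ + j²)) = 3 + (1 + j)*(j + √(j² + 4*j⁶)))
87575/V(179) = 87575/(3 + 179 + 179² + √(179² + 4*179⁶) + 179*√(179² + 4*179⁶)) = 87575/(3 + 179 + 32041 + √(32041 + 4*32894113444921) + 179*√(32041 + 4*32894113444921)) = 87575/(3 + 179 + 32041 + √(32041 + 131576453779684) + 179*√(32041 + 131576453779684)) = 87575/(3 + 179 + 32041 + √131576453811725 + 179*√131576453811725) = 87575/(3 + 179 + 32041 + 895*√164260109 + 179*(895*√164260109)) = 87575/(3 + 179 + 32041 + 895*√164260109 + 160205*√164260109) = 87575/(32223 + 161100*√164260109)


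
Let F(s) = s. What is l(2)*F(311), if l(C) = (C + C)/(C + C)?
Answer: 311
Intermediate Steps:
l(C) = 1 (l(C) = (2*C)/((2*C)) = (2*C)*(1/(2*C)) = 1)
l(2)*F(311) = 1*311 = 311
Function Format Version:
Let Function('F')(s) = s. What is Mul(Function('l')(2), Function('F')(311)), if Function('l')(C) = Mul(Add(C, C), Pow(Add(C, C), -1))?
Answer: 311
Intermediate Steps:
Function('l')(C) = 1 (Function('l')(C) = Mul(Mul(2, C), Pow(Mul(2, C), -1)) = Mul(Mul(2, C), Mul(Rational(1, 2), Pow(C, -1))) = 1)
Mul(Function('l')(2), Function('F')(311)) = Mul(1, 311) = 311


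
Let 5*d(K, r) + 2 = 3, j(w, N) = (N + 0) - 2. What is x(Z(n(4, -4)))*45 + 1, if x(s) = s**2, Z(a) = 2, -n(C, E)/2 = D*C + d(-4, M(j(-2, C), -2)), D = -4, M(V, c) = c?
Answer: 181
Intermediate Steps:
j(w, N) = -2 + N (j(w, N) = N - 2 = -2 + N)
d(K, r) = 1/5 (d(K, r) = -2/5 + (1/5)*3 = -2/5 + 3/5 = 1/5)
n(C, E) = -2/5 + 8*C (n(C, E) = -2*(-4*C + 1/5) = -2*(1/5 - 4*C) = -2/5 + 8*C)
x(Z(n(4, -4)))*45 + 1 = 2**2*45 + 1 = 4*45 + 1 = 180 + 1 = 181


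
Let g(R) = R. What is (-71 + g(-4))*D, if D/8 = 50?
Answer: -30000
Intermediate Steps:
D = 400 (D = 8*50 = 400)
(-71 + g(-4))*D = (-71 - 4)*400 = -75*400 = -30000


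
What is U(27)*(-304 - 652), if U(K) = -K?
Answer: 25812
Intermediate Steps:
U(27)*(-304 - 652) = (-1*27)*(-304 - 652) = -27*(-956) = 25812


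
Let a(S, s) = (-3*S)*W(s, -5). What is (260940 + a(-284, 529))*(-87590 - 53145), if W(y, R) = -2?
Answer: -36483578460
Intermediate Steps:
a(S, s) = 6*S (a(S, s) = -3*S*(-2) = 6*S)
(260940 + a(-284, 529))*(-87590 - 53145) = (260940 + 6*(-284))*(-87590 - 53145) = (260940 - 1704)*(-140735) = 259236*(-140735) = -36483578460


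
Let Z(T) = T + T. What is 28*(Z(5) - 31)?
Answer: -588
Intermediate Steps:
Z(T) = 2*T
28*(Z(5) - 31) = 28*(2*5 - 31) = 28*(10 - 31) = 28*(-21) = -588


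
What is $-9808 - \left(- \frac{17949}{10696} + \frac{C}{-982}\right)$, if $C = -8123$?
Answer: $- \frac{51543655533}{5251736} \approx -9814.6$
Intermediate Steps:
$-9808 - \left(- \frac{17949}{10696} + \frac{C}{-982}\right) = -9808 - \left(- \frac{17949}{10696} - \frac{8123}{-982}\right) = -9808 - \left(\left(-17949\right) \frac{1}{10696} - - \frac{8123}{982}\right) = -9808 - \left(- \frac{17949}{10696} + \frac{8123}{982}\right) = -9808 - \frac{34628845}{5251736} = - \frac{51543655533}{5251736}$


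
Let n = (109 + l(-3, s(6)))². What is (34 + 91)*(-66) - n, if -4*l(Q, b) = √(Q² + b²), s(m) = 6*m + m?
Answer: -323869/16 + 327*√197/2 ≈ -17947.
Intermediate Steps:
s(m) = 7*m
l(Q, b) = -√(Q² + b²)/4
n = (109 - 3*√197/4)² (n = (109 - √((-3)² + (7*6)²)/4)² = (109 - √(9 + 42²)/4)² = (109 - √(9 + 1764)/4)² = (109 - 3*√197/4)² ≈ 9697.0)
(34 + 91)*(-66) - n = (34 + 91)*(-66) - (191869/16 - 327*√197/2) = 125*(-66) + (-191869/16 + 327*√197/2) = -8250 + (-191869/16 + 327*√197/2) = -323869/16 + 327*√197/2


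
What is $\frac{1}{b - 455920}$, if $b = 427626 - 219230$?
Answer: $- \frac{1}{247524} \approx -4.04 \cdot 10^{-6}$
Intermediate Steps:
$b = 208396$
$\frac{1}{b - 455920} = \frac{1}{208396 - 455920} = \frac{1}{-247524} = - \frac{1}{247524}$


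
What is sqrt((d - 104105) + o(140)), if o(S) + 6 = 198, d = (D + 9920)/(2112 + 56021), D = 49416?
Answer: I*sqrt(351164890501369)/58133 ≈ 322.35*I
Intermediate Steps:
d = 59336/58133 (d = (49416 + 9920)/(2112 + 56021) = 59336/58133 ≈ 1.0207)
o(S) = 192 (o(S) = -6 + 198 = 192)
sqrt((d - 104105) + o(140)) = sqrt((59336/58133 - 104105) + 192) = sqrt(-6051876629/58133 + 192) = sqrt(-6040715093/58133) = I*sqrt(351164890501369)/58133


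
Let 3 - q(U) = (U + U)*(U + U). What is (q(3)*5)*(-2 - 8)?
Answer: 1650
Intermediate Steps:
q(U) = 3 - 4*U² (q(U) = 3 - (U + U)*(U + U) = 3 - 2*U*2*U = 3 - 4*U²)
(q(3)*5)*(-2 - 8) = ((3 - 4*3²)*5)*(-2 - 8) = ((3 - 4*9)*5)*(-10) = ((3 - 36)*5)*(-10) = -33*5*(-10) = -165*(-10) = 1650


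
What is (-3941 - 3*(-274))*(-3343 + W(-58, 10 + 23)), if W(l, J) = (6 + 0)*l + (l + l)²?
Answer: -30457035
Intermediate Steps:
W(l, J) = 4*l² + 6*l (W(l, J) = 6*l + (2*l)² = 6*l + 4*l² = 4*l² + 6*l)
(-3941 - 3*(-274))*(-3343 + W(-58, 10 + 23)) = (-3941 - 3*(-274))*(-3343 + 2*(-58)*(3 + 2*(-58))) = (-3941 + 822)*(-3343 + 2*(-58)*(3 - 116)) = -3119*(-3343 + 2*(-58)*(-113)) = -3119*(-3343 + 13108) = -3119*9765 = -30457035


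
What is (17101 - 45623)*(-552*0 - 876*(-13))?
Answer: -324808536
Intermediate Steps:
(17101 - 45623)*(-552*0 - 876*(-13)) = -28522*(0 + 11388) = -28522*11388 = -324808536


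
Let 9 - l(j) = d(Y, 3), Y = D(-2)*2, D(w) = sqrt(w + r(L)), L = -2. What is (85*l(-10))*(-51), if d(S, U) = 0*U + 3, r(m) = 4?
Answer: -26010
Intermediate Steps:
D(w) = sqrt(4 + w) (D(w) = sqrt(w + 4) = sqrt(4 + w))
Y = 2*sqrt(2) (Y = sqrt(4 - 2)*2 = sqrt(2)*2 = 2*sqrt(2) ≈ 2.8284)
d(S, U) = 3 (d(S, U) = 0 + 3 = 3)
l(j) = 6 (l(j) = 9 - 1*3 = 9 - 3 = 6)
(85*l(-10))*(-51) = (85*6)*(-51) = 510*(-51) = -26010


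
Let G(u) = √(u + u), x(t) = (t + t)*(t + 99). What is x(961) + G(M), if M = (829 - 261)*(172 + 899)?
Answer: 2037320 + 12*√8449 ≈ 2.0384e+6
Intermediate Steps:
x(t) = 2*t*(99 + t) (x(t) = (2*t)*(99 + t) = 2*t*(99 + t))
M = 608328 (M = 568*1071 = 608328)
G(u) = √2*√u (G(u) = √(2*u) = √2*√u)
x(961) + G(M) = 2*961*(99 + 961) + √2*√608328 = 2*961*1060 + √2*(6*√16898) = 2037320 + 12*√8449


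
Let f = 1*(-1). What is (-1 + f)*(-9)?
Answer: 18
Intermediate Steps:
f = -1
(-1 + f)*(-9) = (-1 - 1)*(-9) = -2*(-9) = 18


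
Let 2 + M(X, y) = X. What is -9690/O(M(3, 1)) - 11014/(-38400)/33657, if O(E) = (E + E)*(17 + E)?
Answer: -173939370493/646214400 ≈ -269.17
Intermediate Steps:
M(X, y) = -2 + X
O(E) = 2*E*(17 + E) (O(E) = (2*E)*(17 + E) = 2*E*(17 + E))
-9690/O(M(3, 1)) - 11014/(-38400)/33657 = -9690*1/(2*(-2 + 3)*(17 + (-2 + 3))) - 11014/(-38400)/33657 = -9690*1/(2*(17 + 1)) - 11014*(-1/38400)*(1/33657) = -9690/(2*1*18) + (5507/19200)*(1/33657) = -9690/36 + 5507/646214400 = -9690*1/36 + 5507/646214400 = -1615/6 + 5507/646214400 = -173939370493/646214400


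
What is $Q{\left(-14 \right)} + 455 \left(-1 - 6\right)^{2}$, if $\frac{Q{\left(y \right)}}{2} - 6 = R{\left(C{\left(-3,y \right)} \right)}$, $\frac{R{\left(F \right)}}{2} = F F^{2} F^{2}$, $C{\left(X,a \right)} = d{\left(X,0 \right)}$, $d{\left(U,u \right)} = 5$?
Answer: $34807$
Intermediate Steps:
$C{\left(X,a \right)} = 5$
$R{\left(F \right)} = 2 F^{5}$ ($R{\left(F \right)} = 2 F F^{2} F^{2} = 2 F^{3} F^{2} = 2 F^{5}$)
$Q{\left(y \right)} = 12512$ ($Q{\left(y \right)} = 12 + 2 \cdot 2 \cdot 5^{5} = 12 + 2 \cdot 2 \cdot 3125 = 12 + 2 \cdot 6250 = 12 + 12500 = 12512$)
$Q{\left(-14 \right)} + 455 \left(-1 - 6\right)^{2} = 12512 + 455 \left(-1 - 6\right)^{2} = 12512 + 455 \left(-7\right)^{2} = 12512 + 455 \cdot 49 = 12512 + 22295 = 34807$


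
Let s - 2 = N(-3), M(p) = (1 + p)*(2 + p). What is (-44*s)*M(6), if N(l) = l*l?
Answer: -27104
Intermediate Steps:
N(l) = l²
s = 11 (s = 2 + (-3)² = 2 + 9 = 11)
(-44*s)*M(6) = (-44*11)*(2 + 6² + 3*6) = -484*(2 + 36 + 18) = -484*56 = -27104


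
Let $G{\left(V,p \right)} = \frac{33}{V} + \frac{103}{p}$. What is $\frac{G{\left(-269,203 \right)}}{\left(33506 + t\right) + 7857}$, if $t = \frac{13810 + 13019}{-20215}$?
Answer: $\frac{53084590}{5707293034639} \approx 9.3012 \cdot 10^{-6}$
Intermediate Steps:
$t = - \frac{26829}{20215}$ ($t = 26829 \left(- \frac{1}{20215}\right) = - \frac{26829}{20215} \approx -1.3272$)
$\frac{G{\left(-269,203 \right)}}{\left(33506 + t\right) + 7857} = \frac{\frac{33}{-269} + \frac{103}{203}}{\left(33506 - \frac{26829}{20215}\right) + 7857} = \frac{33 \left(- \frac{1}{269}\right) + 103 \cdot \frac{1}{203}}{\frac{677296961}{20215} + 7857} = \frac{- \frac{33}{269} + \frac{103}{203}}{\frac{836126216}{20215}} = \frac{21008}{54607} \cdot \frac{20215}{836126216} = \frac{53084590}{5707293034639}$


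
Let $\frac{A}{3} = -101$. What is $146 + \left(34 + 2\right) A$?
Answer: $-10762$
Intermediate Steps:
$A = -303$ ($A = 3 \left(-101\right) = -303$)
$146 + \left(34 + 2\right) A = 146 + \left(34 + 2\right) \left(-303\right) = 146 + 36 \left(-303\right) = 146 - 10908 = -10762$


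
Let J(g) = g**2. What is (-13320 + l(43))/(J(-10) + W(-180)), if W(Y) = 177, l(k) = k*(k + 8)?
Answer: -11127/277 ≈ -40.170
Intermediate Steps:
l(k) = k*(8 + k)
(-13320 + l(43))/(J(-10) + W(-180)) = (-13320 + 43*(8 + 43))/((-10)**2 + 177) = (-13320 + 43*51)/(100 + 177) = (-13320 + 2193)/277 = -11127*1/277 = -11127/277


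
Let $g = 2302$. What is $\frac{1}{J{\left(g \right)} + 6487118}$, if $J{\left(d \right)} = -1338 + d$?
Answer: $\frac{1}{6488082} \approx 1.5413 \cdot 10^{-7}$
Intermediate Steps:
$\frac{1}{J{\left(g \right)} + 6487118} = \frac{1}{\left(-1338 + 2302\right) + 6487118} = \frac{1}{964 + 6487118} = \frac{1}{6488082}$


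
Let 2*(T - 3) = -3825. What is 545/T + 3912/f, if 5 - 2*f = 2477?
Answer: -1357264/393357 ≈ -3.4505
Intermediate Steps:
T = -3819/2 (T = 3 + (1/2)*(-3825) = 3 - 3825/2 = -3819/2 ≈ -1909.5)
f = -1236 (f = 5/2 - 1/2*2477 = 5/2 - 2477/2 = -1236)
545/T + 3912/f = 545/(-3819/2) + 3912/(-1236) = 545*(-2/3819) + 3912*(-1/1236) = -1090/3819 - 326/103 = -1357264/393357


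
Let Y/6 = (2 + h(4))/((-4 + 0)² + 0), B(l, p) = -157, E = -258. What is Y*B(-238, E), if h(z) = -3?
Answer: 471/8 ≈ 58.875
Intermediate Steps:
Y = -3/8 (Y = 6*((2 - 3)/((-4 + 0)² + 0)) = 6*(-1/((-4)² + 0)) = 6*(-1/(16 + 0)) = 6*(-1/16) = -3/8 ≈ -0.37500)
Y*B(-238, E) = -3/8*(-157) = 471/8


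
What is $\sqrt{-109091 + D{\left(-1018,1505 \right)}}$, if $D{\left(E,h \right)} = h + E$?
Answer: $2 i \sqrt{27151} \approx 329.55 i$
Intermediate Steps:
$D{\left(E,h \right)} = E + h$
$\sqrt{-109091 + D{\left(-1018,1505 \right)}} = \sqrt{-109091 + \left(-1018 + 1505\right)} = \sqrt{-109091 + 487} = \sqrt{-108604} = 2 i \sqrt{27151}$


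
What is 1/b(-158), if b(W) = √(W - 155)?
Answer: -I*√313/313 ≈ -0.056523*I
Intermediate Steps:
b(W) = √(-155 + W)
1/b(-158) = 1/(√(-155 - 158)) = 1/(√(-313)) = 1/(I*√313) = -I*√313/313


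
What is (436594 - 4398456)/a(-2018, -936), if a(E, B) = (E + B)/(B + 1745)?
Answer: 1602573179/1477 ≈ 1.0850e+6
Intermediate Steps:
a(E, B) = (B + E)/(1745 + B)
(436594 - 4398456)/a(-2018, -936) = (436594 - 4398456)/(((-936 - 2018)/(1745 - 936))) = -3961862/(-2954/809) = -3961862*(-809/2954) = 1602573179/1477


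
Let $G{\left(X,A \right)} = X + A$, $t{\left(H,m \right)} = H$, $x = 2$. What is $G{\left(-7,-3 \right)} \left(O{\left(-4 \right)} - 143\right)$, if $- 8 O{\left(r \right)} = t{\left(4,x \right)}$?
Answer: $1435$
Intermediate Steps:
$O{\left(r \right)} = - \frac{1}{2}$ ($O{\left(r \right)} = \left(- \frac{1}{8}\right) 4 = - \frac{1}{2}$)
$G{\left(X,A \right)} = A + X$
$G{\left(-7,-3 \right)} \left(O{\left(-4 \right)} - 143\right) = \left(-3 - 7\right) \left(- \frac{1}{2} - 143\right) = \left(-10\right) \left(- \frac{287}{2}\right) = 1435$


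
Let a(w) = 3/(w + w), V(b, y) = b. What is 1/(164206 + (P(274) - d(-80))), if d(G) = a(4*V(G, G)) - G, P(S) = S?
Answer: 640/105216003 ≈ 6.0827e-6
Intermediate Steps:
a(w) = 3/(2*w)
d(G) = -G + 3/(8*G) (d(G) = 3/(2*((4*G))) - G = 3*(1/(4*G))/2 - G = 3/(8*G) - G = -G + 3/(8*G))
1/(164206 + (P(274) - d(-80))) = 1/(164206 + (274 - (-1*(-80) + (3/8)/(-80)))) = 1/(164206 + (274 - (80 + (3/8)*(-1/80)))) = 1/(164206 + (274 - (80 - 3/640))) = 1/(164206 + (274 - 1*51197/640)) = 1/(164206 + (274 - 51197/640)) = 1/(164206 + 124163/640) = 1/(105216003/640) = 640/105216003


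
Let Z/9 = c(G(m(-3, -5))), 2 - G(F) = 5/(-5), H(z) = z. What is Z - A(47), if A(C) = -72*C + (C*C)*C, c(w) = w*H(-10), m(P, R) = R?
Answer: -100709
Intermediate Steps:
G(F) = 3 (G(F) = 2 - 5/(-5) = 2 - 5*(-1)/5 = 2 - 1*(-1) = 2 + 1 = 3)
c(w) = -10*w (c(w) = w*(-10) = -10*w)
Z = -270 (Z = 9*(-10*3) = 9*(-30) = -270)
A(C) = C**3 - 72*C (A(C) = -72*C + C**2*C = -72*C + C**3 = C**3 - 72*C)
Z - A(47) = -270 - 47*(-72 + 47**2) = -270 - 47*(-72 + 2209) = -270 - 47*2137 = -270 - 1*100439 = -270 - 100439 = -100709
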